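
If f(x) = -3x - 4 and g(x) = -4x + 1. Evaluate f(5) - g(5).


f(5) = -19
g(5) = -19
Difference = 0

0


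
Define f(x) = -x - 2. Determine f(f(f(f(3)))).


f(3) = -5
f(-5) = 3
f(3) = -5
f(-5) = 3

3


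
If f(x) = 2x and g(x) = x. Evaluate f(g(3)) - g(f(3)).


f(g(3)) = 6
g(f(3)) = 6
Difference = 0

0


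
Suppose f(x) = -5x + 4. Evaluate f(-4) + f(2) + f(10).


f(-4) = 24
f(2) = -6
f(10) = -46
Sum = -28

-28


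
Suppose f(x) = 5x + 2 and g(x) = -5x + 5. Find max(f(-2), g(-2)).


15


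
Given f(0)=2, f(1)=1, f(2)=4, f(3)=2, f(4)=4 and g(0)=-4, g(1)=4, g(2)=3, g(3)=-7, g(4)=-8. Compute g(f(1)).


4


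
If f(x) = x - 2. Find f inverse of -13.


-11


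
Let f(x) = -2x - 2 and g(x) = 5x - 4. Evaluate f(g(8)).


g(8) = 36
f(36) = -74

-74


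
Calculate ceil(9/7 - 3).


9/7 = 1.2857
1.2857 - 3 = -1.7143
ceil(-1.7143) = -1

-1


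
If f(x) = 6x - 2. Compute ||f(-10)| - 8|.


f(-10) = -62
|-62| = 62
|62 - 8| = 54

54


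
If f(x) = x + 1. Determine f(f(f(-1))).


2


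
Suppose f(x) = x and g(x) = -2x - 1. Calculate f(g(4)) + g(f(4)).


f(g(4)) = -9
g(f(4)) = -9
Sum = -18

-18


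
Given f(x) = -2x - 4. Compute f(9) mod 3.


f(9) = -22
-22 mod 3 = 2

2


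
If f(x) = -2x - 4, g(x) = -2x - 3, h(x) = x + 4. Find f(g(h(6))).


42


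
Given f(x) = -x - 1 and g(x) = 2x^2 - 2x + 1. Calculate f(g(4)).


g(4) = 25
f(25) = -26

-26


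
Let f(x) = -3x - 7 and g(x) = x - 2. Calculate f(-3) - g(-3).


7


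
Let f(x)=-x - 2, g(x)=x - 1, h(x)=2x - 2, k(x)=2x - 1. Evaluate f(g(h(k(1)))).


k(1) = 1
h(1) = 0
g(0) = -1
f(-1) = -1

-1


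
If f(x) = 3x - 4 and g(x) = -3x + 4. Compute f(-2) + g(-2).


f(-2) = -10
g(-2) = 10
Sum = 0

0


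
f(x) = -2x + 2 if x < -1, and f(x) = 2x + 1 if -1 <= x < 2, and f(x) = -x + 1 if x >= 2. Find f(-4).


-4 satisfies x < -1
f(-4) = 10

10


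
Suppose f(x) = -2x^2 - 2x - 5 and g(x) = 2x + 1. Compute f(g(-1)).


g(-1) = -1
f(-1) = (-2)*(-1)^2 - 2*(-1) - 5 = -5

-5


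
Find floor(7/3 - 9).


-7


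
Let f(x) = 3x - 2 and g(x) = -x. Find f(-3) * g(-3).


f(-3) = -11
g(-3) = 3
Product = -33

-33


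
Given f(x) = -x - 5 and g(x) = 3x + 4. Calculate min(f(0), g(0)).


f(0) = -5
g(0) = 4
min = -5

-5


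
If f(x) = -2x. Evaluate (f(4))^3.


f(4) = -8
(-8)^3 = -512

-512


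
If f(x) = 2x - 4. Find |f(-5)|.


f(-5) = -14
|-14| = 14

14


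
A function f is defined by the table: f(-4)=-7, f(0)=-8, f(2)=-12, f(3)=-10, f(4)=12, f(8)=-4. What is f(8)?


Reading from the table at x = 8

-4


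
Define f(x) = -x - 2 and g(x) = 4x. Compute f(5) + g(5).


f(5) = -7
g(5) = 20
Sum = 13

13


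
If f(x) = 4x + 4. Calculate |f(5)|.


f(5) = 24
|24| = 24

24


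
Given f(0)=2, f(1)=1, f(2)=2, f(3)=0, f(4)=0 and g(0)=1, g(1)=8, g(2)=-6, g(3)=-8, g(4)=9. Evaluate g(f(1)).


8


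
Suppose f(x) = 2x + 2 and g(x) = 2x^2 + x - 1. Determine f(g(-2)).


g(-2) = 5
f(5) = 12

12


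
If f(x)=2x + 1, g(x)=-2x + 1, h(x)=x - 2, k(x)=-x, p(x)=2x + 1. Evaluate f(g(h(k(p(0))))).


p(0) = 1
k(1) = -1
h(-1) = -3
g(-3) = 7
f(7) = 15

15


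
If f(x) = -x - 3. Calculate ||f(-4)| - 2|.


1


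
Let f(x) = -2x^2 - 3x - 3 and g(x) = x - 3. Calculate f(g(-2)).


g(-2) = -5
f(-5) = (-2)*(-5)^2 - 3*(-5) - 3 = -38

-38


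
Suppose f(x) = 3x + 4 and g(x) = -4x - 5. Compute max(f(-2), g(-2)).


f(-2) = -2
g(-2) = 3
max = 3

3


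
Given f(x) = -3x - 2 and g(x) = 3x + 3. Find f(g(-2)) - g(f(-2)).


f(g(-2)) = 7
g(f(-2)) = 15
Difference = -8

-8


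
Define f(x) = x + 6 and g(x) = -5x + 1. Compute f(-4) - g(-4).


f(-4) = 2
g(-4) = 21
Difference = -19

-19


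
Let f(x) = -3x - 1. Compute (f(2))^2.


f(2) = -7
(-7)^2 = 49

49


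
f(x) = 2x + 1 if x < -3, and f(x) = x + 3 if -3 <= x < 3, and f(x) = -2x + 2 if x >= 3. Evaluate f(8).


8 satisfies x >= 3
f(8) = -14

-14


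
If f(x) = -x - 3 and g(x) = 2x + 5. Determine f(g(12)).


g(12) = 29
f(29) = -32

-32


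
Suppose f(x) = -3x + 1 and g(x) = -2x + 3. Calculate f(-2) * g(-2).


f(-2) = 7
g(-2) = 7
Product = 49

49


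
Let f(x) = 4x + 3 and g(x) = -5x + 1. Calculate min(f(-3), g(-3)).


f(-3) = -9
g(-3) = 16
min = -9

-9


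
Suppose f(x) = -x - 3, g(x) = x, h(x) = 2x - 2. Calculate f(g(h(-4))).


h(-4) = -10
g(-10) = -10
f(-10) = 7

7


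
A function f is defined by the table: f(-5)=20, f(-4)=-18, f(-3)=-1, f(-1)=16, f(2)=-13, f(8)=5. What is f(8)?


Reading from the table at x = 8

5


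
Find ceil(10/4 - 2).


1


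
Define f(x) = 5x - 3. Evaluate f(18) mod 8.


f(18) = 87
87 mod 8 = 7

7


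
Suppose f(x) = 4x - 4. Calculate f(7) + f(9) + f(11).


f(7) = 24
f(9) = 32
f(11) = 40
Sum = 96

96


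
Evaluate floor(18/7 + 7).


18/7 = 2.5714
2.5714 + 7 = 9.5714
floor(9.5714) = 9

9


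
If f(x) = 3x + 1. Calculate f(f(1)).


f(1) = 4
f(4) = 13

13


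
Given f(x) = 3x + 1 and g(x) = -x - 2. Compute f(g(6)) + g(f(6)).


-44


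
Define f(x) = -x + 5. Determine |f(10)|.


5


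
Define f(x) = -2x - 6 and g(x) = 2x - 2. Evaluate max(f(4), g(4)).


f(4) = -14
g(4) = 6
max = 6

6


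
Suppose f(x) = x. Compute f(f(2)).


f(2) = 2
f(2) = 2

2


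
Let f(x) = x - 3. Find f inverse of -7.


Solve x - 3 = -7
x = (-7 + 3) / 1 = -4

-4


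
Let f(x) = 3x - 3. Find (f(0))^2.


f(0) = -3
(-3)^2 = 9

9


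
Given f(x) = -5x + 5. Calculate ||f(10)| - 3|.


f(10) = -45
|-45| = 45
|45 - 3| = 42

42


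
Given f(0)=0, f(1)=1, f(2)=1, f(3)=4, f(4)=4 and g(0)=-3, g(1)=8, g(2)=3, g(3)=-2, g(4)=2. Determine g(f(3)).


f(3) = 4
g(4) = 2

2


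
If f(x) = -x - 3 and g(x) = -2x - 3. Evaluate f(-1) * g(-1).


2


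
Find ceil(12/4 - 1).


12/4 = 3
3 - 1 = 2
ceil(2) = 2

2


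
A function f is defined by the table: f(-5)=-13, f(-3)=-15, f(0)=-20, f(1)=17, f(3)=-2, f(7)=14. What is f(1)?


Reading from the table at x = 1

17


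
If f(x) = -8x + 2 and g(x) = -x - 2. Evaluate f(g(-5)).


g(-5) = 3
f(3) = -22

-22


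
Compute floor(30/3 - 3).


30/3 = 10
10 - 3 = 7
floor(7) = 7

7


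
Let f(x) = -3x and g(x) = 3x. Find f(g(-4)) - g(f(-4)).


f(g(-4)) = 36
g(f(-4)) = 36
Difference = 0

0


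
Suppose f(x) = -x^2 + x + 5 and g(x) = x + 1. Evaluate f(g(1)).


g(1) = 2
f(2) = (-1)*(2)^2 + 1*(2) + 5 = 3

3


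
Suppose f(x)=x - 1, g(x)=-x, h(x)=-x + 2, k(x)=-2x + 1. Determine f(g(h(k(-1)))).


k(-1) = 3
h(3) = -1
g(-1) = 1
f(1) = 0

0


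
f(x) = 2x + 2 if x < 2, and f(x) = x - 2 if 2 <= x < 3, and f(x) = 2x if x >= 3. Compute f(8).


8 satisfies x >= 3
f(8) = 16

16


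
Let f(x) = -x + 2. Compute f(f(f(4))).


f(4) = -2
f(-2) = 4
f(4) = -2

-2


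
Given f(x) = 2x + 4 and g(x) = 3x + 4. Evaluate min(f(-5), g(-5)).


-11


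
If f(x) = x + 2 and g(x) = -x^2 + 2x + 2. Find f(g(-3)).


-11


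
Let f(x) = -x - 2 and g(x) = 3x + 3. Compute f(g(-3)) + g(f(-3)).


f(g(-3)) = 4
g(f(-3)) = 6
Sum = 10

10


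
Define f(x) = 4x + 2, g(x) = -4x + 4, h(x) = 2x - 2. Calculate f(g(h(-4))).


h(-4) = -10
g(-10) = 44
f(44) = 178

178


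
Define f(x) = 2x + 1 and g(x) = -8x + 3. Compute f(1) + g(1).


f(1) = 3
g(1) = -5
Sum = -2

-2


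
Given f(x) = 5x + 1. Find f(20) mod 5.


f(20) = 101
101 mod 5 = 1

1


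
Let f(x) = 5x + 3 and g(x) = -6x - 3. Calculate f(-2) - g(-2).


-16


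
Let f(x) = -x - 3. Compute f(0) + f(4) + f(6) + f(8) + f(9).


f(0) = -3
f(4) = -7
f(6) = -9
f(8) = -11
f(9) = -12
Sum = -42

-42


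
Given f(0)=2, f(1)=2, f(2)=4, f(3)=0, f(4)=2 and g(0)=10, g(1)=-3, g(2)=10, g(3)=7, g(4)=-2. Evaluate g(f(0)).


f(0) = 2
g(2) = 10

10


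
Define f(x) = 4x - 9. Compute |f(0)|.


9


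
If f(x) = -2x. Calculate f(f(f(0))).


f(0) = 0
f(0) = 0
f(0) = 0

0


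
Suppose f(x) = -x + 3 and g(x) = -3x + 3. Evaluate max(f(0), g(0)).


f(0) = 3
g(0) = 3
max = 3

3


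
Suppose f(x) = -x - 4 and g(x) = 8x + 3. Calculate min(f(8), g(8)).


-12


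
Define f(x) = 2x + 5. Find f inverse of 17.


Solve 2x + 5 = 17
x = (17 - 5) / 2 = 6

6


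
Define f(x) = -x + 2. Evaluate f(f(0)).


f(0) = 2
f(2) = 0

0


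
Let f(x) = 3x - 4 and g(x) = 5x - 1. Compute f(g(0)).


-7


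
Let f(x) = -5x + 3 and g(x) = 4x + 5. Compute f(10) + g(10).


f(10) = -47
g(10) = 45
Sum = -2

-2


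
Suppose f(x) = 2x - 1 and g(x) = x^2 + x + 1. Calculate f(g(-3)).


g(-3) = 7
f(7) = 13

13


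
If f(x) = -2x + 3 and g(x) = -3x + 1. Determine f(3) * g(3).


f(3) = -3
g(3) = -8
Product = 24

24


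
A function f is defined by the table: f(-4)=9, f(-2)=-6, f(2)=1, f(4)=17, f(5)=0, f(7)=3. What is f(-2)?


-6


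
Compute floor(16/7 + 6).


16/7 = 2.2857
2.2857 + 6 = 8.2857
floor(8.2857) = 8

8


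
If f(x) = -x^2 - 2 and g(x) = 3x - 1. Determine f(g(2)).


g(2) = 5
f(5) = (-1)*(5)^2 - 2 = -27

-27


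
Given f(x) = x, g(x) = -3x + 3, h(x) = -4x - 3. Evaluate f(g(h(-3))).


h(-3) = 9
g(9) = -24
f(-24) = -24

-24


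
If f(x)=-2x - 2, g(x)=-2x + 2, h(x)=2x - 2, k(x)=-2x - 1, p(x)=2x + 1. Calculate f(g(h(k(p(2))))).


-102


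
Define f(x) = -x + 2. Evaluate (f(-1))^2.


f(-1) = 3
(3)^2 = 9

9


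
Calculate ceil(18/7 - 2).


18/7 = 2.5714
2.5714 - 2 = 0.5714
ceil(0.5714) = 1

1


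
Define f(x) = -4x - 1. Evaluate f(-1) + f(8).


-30


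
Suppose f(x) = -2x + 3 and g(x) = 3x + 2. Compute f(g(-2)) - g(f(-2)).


f(g(-2)) = 11
g(f(-2)) = 23
Difference = -12

-12


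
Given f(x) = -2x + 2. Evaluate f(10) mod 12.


f(10) = -18
-18 mod 12 = 6

6


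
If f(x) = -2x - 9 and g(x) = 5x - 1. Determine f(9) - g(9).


f(9) = -27
g(9) = 44
Difference = -71

-71


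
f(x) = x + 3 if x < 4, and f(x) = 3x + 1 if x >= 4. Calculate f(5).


5 satisfies x >= 4
f(5) = 16

16


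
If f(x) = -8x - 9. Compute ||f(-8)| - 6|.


f(-8) = 55
|55| = 55
|55 - 6| = 49

49


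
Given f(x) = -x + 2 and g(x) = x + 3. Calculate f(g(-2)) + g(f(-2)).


f(g(-2)) = 1
g(f(-2)) = 7
Sum = 8

8


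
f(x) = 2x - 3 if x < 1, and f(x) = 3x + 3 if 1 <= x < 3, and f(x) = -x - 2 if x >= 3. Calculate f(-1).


-1 satisfies x < 1
f(-1) = -5

-5


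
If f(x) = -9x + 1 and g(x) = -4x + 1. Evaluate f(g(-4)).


-152


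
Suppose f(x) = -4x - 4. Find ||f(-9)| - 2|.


f(-9) = 32
|32| = 32
|32 - 2| = 30

30


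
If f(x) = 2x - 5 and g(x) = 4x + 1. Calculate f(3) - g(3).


-12


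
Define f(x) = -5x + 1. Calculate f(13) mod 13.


f(13) = -64
-64 mod 13 = 1

1


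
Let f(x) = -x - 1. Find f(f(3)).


3


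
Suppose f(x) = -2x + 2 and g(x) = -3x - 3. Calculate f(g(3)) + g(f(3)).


35


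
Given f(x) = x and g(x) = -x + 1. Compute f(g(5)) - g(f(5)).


0


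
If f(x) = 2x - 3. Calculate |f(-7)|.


f(-7) = -17
|-17| = 17

17


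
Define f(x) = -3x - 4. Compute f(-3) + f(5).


-14


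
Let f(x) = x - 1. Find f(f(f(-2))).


f(-2) = -3
f(-3) = -4
f(-4) = -5

-5


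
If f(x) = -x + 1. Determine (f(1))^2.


f(1) = 0
(0)^2 = 0

0


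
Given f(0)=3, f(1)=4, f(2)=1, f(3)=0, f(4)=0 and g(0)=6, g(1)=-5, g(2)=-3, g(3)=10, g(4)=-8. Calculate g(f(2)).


f(2) = 1
g(1) = -5

-5


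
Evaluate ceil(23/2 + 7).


23/2 = 11.5
11.5 + 7 = 18.5
ceil(18.5) = 19

19


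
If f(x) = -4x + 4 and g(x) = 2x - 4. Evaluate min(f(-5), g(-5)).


-14


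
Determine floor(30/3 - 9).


1


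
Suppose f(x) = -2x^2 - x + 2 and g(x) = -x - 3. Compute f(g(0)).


g(0) = -3
f(-3) = (-2)*(-3)^2 - 1*(-3) + 2 = -13

-13


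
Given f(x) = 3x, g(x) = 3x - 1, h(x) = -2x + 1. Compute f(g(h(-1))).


h(-1) = 3
g(3) = 8
f(8) = 24

24


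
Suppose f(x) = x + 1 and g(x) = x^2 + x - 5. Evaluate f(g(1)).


g(1) = -3
f(-3) = -2

-2


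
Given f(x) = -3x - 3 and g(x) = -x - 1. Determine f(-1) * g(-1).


f(-1) = 0
g(-1) = 0
Product = 0

0


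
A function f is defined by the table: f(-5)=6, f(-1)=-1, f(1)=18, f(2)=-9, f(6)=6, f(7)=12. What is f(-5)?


Reading from the table at x = -5

6


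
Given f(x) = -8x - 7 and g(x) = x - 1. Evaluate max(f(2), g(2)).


1


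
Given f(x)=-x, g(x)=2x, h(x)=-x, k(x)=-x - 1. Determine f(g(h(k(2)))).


k(2) = -3
h(-3) = 3
g(3) = 6
f(6) = -6

-6


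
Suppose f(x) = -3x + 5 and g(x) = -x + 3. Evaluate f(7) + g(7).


f(7) = -16
g(7) = -4
Sum = -20

-20


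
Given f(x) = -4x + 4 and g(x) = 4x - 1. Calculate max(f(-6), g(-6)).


f(-6) = 28
g(-6) = -25
max = 28

28


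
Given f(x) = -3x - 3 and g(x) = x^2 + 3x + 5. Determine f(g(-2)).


g(-2) = 3
f(3) = -12

-12


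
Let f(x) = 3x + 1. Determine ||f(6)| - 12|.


f(6) = 19
|19| = 19
|19 - 12| = 7

7


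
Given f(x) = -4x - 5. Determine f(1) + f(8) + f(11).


f(1) = -9
f(8) = -37
f(11) = -49
Sum = -95

-95


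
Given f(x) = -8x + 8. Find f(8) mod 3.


f(8) = -56
-56 mod 3 = 1

1


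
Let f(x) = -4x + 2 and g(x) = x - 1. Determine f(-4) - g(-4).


23


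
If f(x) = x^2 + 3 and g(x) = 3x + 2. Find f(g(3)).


124


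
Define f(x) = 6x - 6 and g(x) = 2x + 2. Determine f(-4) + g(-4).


f(-4) = -30
g(-4) = -6
Sum = -36

-36


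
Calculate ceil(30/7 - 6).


-1


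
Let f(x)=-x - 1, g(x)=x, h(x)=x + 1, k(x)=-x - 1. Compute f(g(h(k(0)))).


k(0) = -1
h(-1) = 0
g(0) = 0
f(0) = -1

-1


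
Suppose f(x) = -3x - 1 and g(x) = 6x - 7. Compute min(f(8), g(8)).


f(8) = -25
g(8) = 41
min = -25

-25


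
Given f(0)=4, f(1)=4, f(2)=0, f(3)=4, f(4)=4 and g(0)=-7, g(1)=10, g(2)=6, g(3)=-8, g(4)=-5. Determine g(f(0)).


-5


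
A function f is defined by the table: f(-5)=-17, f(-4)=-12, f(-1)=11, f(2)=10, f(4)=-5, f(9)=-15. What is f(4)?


Reading from the table at x = 4

-5


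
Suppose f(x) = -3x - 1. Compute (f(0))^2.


f(0) = -1
(-1)^2 = 1

1


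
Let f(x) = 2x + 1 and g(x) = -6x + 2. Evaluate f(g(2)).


-19


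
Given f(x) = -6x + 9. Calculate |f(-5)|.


f(-5) = 39
|39| = 39

39


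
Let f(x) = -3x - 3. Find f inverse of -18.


Solve -3x - 3 = -18
x = (-18 + 3) / (-3) = 5

5


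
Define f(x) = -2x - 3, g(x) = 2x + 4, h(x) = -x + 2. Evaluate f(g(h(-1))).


h(-1) = 3
g(3) = 10
f(10) = -23

-23


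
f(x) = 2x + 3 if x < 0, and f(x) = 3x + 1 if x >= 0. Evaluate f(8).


25


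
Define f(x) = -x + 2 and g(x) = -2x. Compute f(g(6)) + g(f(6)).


f(g(6)) = 14
g(f(6)) = 8
Sum = 22

22


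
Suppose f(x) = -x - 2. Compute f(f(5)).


f(5) = -7
f(-7) = 5

5


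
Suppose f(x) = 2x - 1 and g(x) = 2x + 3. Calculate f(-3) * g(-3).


f(-3) = -7
g(-3) = -3
Product = 21

21


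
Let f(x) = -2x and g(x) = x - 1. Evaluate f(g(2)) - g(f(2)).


f(g(2)) = -2
g(f(2)) = -5
Difference = 3

3


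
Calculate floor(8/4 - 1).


8/4 = 2
2 - 1 = 1
floor(1) = 1

1


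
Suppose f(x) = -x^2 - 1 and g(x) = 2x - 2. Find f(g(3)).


g(3) = 4
f(4) = (-1)*(4)^2 - 1 = -17

-17


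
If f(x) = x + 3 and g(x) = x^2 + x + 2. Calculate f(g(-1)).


g(-1) = 2
f(2) = 5

5


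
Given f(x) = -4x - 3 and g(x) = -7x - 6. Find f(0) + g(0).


f(0) = -3
g(0) = -6
Sum = -9

-9


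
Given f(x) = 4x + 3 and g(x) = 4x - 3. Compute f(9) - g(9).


6


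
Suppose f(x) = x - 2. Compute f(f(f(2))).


f(2) = 0
f(0) = -2
f(-2) = -4

-4


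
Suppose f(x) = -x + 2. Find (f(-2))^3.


f(-2) = 4
(4)^3 = 64

64


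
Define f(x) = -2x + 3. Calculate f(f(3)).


f(3) = -3
f(-3) = 9

9


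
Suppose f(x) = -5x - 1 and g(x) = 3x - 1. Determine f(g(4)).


g(4) = 11
f(11) = -56

-56


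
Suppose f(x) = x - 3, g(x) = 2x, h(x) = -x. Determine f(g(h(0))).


-3


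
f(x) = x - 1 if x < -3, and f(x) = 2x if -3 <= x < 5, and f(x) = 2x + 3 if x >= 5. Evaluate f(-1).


-1 satisfies -3 <= x < 5
f(-1) = -2

-2


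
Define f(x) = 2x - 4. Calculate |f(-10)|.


f(-10) = -24
|-24| = 24

24


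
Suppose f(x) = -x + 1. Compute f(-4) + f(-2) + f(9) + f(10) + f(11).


f(-4) = 5
f(-2) = 3
f(9) = -8
f(10) = -9
f(11) = -10
Sum = -19

-19


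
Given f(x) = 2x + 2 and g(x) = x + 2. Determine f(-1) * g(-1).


0


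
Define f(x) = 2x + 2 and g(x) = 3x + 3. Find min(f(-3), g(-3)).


f(-3) = -4
g(-3) = -6
min = -6

-6


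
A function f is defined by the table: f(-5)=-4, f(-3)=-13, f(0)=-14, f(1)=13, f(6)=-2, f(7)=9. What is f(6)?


Reading from the table at x = 6

-2


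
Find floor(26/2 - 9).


26/2 = 13
13 - 9 = 4
floor(4) = 4

4


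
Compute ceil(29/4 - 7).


29/4 = 7.25
7.25 - 7 = 0.25
ceil(0.25) = 1

1


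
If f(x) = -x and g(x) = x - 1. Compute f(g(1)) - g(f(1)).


2


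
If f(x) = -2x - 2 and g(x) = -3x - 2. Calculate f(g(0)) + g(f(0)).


6


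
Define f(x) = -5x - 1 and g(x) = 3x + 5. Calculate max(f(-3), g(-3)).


f(-3) = 14
g(-3) = -4
max = 14

14


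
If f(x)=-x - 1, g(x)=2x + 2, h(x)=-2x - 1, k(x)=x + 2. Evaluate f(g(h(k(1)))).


k(1) = 3
h(3) = -7
g(-7) = -12
f(-12) = 11

11


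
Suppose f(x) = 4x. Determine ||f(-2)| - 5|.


f(-2) = -8
|-8| = 8
|8 - 5| = 3

3


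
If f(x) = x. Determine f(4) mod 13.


f(4) = 4
4 mod 13 = 4

4


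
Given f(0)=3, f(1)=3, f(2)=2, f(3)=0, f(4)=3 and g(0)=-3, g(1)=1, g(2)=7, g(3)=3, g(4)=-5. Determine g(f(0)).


f(0) = 3
g(3) = 3

3


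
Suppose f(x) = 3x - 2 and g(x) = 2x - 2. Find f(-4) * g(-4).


f(-4) = -14
g(-4) = -10
Product = 140

140


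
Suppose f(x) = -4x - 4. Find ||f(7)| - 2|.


f(7) = -32
|-32| = 32
|32 - 2| = 30

30


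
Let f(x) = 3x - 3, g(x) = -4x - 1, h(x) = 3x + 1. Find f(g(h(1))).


h(1) = 4
g(4) = -17
f(-17) = -54

-54


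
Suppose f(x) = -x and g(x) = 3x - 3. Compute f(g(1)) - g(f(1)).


f(g(1)) = 0
g(f(1)) = -6
Difference = 6

6


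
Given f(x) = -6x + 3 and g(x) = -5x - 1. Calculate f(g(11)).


339


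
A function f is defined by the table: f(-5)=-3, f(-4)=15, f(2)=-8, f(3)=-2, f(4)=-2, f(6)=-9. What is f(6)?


Reading from the table at x = 6

-9


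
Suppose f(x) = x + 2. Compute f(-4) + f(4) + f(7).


f(-4) = -2
f(4) = 6
f(7) = 9
Sum = 13

13


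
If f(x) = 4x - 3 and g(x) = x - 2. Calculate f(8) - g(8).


f(8) = 29
g(8) = 6
Difference = 23

23


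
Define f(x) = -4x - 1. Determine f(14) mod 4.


f(14) = -57
-57 mod 4 = 3

3


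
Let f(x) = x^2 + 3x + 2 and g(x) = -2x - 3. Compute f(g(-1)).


0


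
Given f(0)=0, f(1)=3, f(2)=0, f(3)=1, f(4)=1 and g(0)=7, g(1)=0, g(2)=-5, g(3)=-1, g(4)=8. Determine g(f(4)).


f(4) = 1
g(1) = 0

0


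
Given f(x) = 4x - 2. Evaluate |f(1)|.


f(1) = 2
|2| = 2

2


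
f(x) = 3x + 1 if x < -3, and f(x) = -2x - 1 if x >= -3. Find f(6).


6 satisfies x >= -3
f(6) = -13

-13


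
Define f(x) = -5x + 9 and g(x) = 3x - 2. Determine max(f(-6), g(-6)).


f(-6) = 39
g(-6) = -20
max = 39

39


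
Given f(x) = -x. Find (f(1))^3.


f(1) = -1
(-1)^3 = -1

-1


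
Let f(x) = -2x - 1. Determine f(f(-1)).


f(-1) = 1
f(1) = -3

-3


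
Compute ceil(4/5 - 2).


4/5 = 0.8
0.8 - 2 = -1.2
ceil(-1.2) = -1

-1


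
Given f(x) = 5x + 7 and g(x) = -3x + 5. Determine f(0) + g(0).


f(0) = 7
g(0) = 5
Sum = 12

12


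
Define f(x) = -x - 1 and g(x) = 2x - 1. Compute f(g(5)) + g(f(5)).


-23


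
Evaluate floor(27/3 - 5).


27/3 = 9
9 - 5 = 4
floor(4) = 4

4


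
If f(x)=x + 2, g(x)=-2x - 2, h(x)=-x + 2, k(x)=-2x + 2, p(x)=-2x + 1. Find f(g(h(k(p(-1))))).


p(-1) = 3
k(3) = -4
h(-4) = 6
g(6) = -14
f(-14) = -12

-12


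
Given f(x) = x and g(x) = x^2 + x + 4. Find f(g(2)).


g(2) = 10
f(10) = 10

10


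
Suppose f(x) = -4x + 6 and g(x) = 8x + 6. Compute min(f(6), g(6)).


-18


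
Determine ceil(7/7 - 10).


-9


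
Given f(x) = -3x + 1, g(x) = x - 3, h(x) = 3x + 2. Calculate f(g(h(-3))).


h(-3) = -7
g(-7) = -10
f(-10) = 31

31


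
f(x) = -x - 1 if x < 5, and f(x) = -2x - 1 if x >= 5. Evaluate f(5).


5 satisfies x >= 5
f(5) = -11

-11


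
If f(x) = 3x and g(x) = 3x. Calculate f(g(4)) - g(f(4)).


f(g(4)) = 36
g(f(4)) = 36
Difference = 0

0


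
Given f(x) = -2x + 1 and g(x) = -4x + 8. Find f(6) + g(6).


f(6) = -11
g(6) = -16
Sum = -27

-27


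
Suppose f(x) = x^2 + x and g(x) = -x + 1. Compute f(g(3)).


2


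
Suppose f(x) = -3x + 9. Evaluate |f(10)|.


21


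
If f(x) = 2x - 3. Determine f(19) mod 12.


f(19) = 35
35 mod 12 = 11

11


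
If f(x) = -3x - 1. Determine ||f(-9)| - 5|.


f(-9) = 26
|26| = 26
|26 - 5| = 21

21


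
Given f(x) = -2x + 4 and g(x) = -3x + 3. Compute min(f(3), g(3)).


f(3) = -2
g(3) = -6
min = -6

-6


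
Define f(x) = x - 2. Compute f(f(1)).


f(1) = -1
f(-1) = -3

-3


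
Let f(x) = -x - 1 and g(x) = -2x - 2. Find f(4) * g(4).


f(4) = -5
g(4) = -10
Product = 50

50


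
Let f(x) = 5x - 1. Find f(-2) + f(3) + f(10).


f(-2) = -11
f(3) = 14
f(10) = 49
Sum = 52

52


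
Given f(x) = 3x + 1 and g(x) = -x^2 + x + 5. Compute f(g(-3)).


g(-3) = -7
f(-7) = -20

-20


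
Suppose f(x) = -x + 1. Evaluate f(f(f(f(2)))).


f(2) = -1
f(-1) = 2
f(2) = -1
f(-1) = 2

2


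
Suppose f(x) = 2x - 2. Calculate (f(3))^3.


f(3) = 4
(4)^3 = 64

64


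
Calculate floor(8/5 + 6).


7


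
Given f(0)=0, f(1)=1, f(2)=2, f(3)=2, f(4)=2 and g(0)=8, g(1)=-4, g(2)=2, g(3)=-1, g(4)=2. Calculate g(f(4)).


f(4) = 2
g(2) = 2

2


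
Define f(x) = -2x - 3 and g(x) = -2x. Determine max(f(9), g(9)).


f(9) = -21
g(9) = -18
max = -18

-18


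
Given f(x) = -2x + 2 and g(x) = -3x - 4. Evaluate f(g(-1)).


4


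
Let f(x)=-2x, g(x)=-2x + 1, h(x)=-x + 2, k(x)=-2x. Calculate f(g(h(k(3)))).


k(3) = -6
h(-6) = 8
g(8) = -15
f(-15) = 30

30


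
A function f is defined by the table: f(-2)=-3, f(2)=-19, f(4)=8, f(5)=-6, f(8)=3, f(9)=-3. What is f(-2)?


Reading from the table at x = -2

-3


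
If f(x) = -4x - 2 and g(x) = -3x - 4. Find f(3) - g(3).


f(3) = -14
g(3) = -13
Difference = -1

-1


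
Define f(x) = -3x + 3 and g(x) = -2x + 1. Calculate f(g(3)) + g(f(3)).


f(g(3)) = 18
g(f(3)) = 13
Sum = 31

31


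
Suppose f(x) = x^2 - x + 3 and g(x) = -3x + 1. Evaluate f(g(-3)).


g(-3) = 10
f(10) = 1*(10)^2 - 1*(10) + 3 = 93

93


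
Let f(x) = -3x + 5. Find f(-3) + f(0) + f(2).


f(-3) = 14
f(0) = 5
f(2) = -1
Sum = 18

18


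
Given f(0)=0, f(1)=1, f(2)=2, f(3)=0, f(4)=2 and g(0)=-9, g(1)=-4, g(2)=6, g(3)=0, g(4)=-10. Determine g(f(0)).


f(0) = 0
g(0) = -9

-9


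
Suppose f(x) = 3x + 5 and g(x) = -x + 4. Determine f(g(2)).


11


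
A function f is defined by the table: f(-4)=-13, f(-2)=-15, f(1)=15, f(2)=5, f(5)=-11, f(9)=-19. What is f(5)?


Reading from the table at x = 5

-11


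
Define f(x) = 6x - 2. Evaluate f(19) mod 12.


f(19) = 112
112 mod 12 = 4

4


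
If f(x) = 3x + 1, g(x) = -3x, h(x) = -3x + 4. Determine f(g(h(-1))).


h(-1) = 7
g(7) = -21
f(-21) = -62

-62


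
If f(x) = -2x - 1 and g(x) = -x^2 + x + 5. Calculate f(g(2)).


g(2) = 3
f(3) = -7

-7


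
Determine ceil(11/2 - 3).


11/2 = 5.5
5.5 - 3 = 2.5
ceil(2.5) = 3

3


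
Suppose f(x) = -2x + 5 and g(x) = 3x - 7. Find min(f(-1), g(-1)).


f(-1) = 7
g(-1) = -10
min = -10

-10


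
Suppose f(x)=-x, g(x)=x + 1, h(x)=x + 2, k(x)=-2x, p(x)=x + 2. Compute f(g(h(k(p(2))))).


p(2) = 4
k(4) = -8
h(-8) = -6
g(-6) = -5
f(-5) = 5

5


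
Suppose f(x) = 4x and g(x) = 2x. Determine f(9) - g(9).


f(9) = 36
g(9) = 18
Difference = 18

18


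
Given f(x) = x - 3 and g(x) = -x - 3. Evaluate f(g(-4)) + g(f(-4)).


f(g(-4)) = -2
g(f(-4)) = 4
Sum = 2

2


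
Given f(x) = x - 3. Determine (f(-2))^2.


f(-2) = -5
(-5)^2 = 25

25


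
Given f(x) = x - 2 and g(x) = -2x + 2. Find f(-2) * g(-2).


-24


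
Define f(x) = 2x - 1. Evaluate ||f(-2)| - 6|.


f(-2) = -5
|-5| = 5
|5 - 6| = 1

1


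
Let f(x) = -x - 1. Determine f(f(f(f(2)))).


2


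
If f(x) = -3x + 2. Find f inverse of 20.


-6


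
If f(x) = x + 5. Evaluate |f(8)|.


f(8) = 13
|13| = 13

13


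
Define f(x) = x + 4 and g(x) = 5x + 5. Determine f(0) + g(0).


f(0) = 4
g(0) = 5
Sum = 9

9


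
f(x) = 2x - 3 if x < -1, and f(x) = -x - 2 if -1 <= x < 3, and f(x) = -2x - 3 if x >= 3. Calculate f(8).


8 satisfies x >= 3
f(8) = -19

-19


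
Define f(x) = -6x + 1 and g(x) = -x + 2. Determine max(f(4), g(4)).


f(4) = -23
g(4) = -2
max = -2

-2


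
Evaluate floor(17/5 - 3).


17/5 = 3.4
3.4 - 3 = 0.4
floor(0.4) = 0

0


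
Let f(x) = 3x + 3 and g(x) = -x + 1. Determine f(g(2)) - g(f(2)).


8


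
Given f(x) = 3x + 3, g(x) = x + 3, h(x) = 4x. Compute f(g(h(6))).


h(6) = 24
g(24) = 27
f(27) = 84

84


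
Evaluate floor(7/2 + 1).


7/2 = 3.5
3.5 + 1 = 4.5
floor(4.5) = 4

4


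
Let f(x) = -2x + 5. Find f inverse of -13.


Solve -2x + 5 = -13
x = (-13 - 5) / (-2) = 9

9


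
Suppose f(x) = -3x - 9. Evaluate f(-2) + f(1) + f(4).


f(-2) = -3
f(1) = -12
f(4) = -21
Sum = -36

-36


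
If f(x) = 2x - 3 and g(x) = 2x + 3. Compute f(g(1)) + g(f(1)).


f(g(1)) = 7
g(f(1)) = 1
Sum = 8

8


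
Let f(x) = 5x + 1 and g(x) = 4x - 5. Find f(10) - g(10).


16


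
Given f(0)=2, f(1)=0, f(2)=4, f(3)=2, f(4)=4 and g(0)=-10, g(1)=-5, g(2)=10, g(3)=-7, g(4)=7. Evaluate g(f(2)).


f(2) = 4
g(4) = 7

7


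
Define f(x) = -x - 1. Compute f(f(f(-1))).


f(-1) = 0
f(0) = -1
f(-1) = 0

0


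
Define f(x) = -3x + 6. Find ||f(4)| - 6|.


0


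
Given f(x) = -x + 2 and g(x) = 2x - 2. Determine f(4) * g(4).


-12


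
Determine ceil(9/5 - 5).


-3


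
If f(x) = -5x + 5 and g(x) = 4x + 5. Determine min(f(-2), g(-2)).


-3


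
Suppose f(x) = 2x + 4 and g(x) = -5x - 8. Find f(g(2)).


g(2) = -18
f(-18) = -32

-32


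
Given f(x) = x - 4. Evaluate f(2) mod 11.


f(2) = -2
-2 mod 11 = 9

9


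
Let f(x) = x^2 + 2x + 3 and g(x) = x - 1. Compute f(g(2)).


g(2) = 1
f(1) = 1*(1)^2 + 2*(1) + 3 = 6

6


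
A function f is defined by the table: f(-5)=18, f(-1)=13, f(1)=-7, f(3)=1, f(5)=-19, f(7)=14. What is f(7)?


Reading from the table at x = 7

14


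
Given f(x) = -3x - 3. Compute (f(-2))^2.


9


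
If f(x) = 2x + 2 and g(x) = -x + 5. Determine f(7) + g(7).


f(7) = 16
g(7) = -2
Sum = 14

14


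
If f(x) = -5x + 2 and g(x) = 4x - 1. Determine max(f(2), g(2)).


f(2) = -8
g(2) = 7
max = 7

7


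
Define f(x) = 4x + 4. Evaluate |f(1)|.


f(1) = 8
|8| = 8

8


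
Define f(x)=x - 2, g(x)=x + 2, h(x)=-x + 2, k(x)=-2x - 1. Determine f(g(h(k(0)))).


k(0) = -1
h(-1) = 3
g(3) = 5
f(5) = 3

3


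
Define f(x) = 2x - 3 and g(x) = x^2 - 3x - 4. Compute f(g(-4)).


g(-4) = 24
f(24) = 45

45


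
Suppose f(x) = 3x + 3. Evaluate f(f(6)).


f(6) = 21
f(21) = 66

66


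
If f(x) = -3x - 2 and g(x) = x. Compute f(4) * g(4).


f(4) = -14
g(4) = 4
Product = -56

-56


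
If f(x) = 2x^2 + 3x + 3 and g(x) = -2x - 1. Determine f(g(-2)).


g(-2) = 3
f(3) = 2*(3)^2 + 3*(3) + 3 = 30

30


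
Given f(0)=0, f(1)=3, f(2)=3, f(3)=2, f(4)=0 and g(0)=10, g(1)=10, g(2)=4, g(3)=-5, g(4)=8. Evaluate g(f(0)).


f(0) = 0
g(0) = 10

10


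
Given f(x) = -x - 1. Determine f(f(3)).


f(3) = -4
f(-4) = 3

3


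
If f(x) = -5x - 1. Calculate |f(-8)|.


39


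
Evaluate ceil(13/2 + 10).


13/2 = 6.5
6.5 + 10 = 16.5
ceil(16.5) = 17

17


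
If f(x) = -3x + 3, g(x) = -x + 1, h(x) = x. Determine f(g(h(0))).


h(0) = 0
g(0) = 1
f(1) = 0

0


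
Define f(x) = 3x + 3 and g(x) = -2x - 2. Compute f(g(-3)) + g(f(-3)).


f(g(-3)) = 15
g(f(-3)) = 10
Sum = 25

25


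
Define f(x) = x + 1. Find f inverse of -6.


Solve x + 1 = -6
x = (-6 - 1) / 1 = -7

-7


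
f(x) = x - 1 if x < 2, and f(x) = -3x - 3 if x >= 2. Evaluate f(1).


1 satisfies x < 2
f(1) = 0

0


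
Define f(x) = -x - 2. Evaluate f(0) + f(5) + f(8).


f(0) = -2
f(5) = -7
f(8) = -10
Sum = -19

-19


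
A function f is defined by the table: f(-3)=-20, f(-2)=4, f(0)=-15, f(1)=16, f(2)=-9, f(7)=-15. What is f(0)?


Reading from the table at x = 0

-15


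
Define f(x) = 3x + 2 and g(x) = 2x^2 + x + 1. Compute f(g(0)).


g(0) = 1
f(1) = 5

5


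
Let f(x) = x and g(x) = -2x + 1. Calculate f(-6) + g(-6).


7


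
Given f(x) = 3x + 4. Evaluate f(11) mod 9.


f(11) = 37
37 mod 9 = 1

1


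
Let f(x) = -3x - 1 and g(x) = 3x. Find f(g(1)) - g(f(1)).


f(g(1)) = -10
g(f(1)) = -12
Difference = 2

2


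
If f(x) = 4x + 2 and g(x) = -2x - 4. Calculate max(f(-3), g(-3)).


2


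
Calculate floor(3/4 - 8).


3/4 = 0.75
0.75 - 8 = -7.25
floor(-7.25) = -8

-8


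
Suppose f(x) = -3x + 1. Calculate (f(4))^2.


f(4) = -11
(-11)^2 = 121

121


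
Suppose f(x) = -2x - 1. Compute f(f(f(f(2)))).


37


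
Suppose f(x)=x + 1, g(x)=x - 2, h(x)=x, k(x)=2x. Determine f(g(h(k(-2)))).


k(-2) = -4
h(-4) = -4
g(-4) = -6
f(-6) = -5

-5


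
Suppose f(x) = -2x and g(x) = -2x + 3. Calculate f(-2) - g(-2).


f(-2) = 4
g(-2) = 7
Difference = -3

-3


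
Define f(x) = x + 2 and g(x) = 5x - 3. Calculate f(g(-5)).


g(-5) = -28
f(-28) = -26

-26


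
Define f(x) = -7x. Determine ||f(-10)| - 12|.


58


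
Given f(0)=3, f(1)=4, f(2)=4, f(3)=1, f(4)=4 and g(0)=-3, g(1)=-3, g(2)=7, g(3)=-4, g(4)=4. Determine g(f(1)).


f(1) = 4
g(4) = 4

4


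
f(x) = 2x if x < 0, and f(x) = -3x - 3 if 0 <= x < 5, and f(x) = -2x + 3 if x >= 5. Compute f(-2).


-2 satisfies x < 0
f(-2) = -4

-4


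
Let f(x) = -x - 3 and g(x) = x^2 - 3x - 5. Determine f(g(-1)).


g(-1) = -1
f(-1) = -2

-2


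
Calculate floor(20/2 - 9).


20/2 = 10
10 - 9 = 1
floor(1) = 1

1


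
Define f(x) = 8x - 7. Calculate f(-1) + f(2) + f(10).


f(-1) = -15
f(2) = 9
f(10) = 73
Sum = 67

67


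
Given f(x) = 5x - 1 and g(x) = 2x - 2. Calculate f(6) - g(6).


f(6) = 29
g(6) = 10
Difference = 19

19


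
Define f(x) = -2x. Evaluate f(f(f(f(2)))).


f(2) = -4
f(-4) = 8
f(8) = -16
f(-16) = 32

32


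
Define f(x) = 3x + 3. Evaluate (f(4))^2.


f(4) = 15
(15)^2 = 225

225


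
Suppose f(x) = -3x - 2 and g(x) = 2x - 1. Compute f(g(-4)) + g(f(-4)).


44


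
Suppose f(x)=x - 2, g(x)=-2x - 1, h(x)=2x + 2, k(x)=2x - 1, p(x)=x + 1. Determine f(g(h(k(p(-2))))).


5


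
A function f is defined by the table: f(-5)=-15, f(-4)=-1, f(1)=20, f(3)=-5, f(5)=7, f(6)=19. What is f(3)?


Reading from the table at x = 3

-5


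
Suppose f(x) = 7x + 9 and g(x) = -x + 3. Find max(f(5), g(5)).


44


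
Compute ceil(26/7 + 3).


26/7 = 3.7143
3.7143 + 3 = 6.7143
ceil(6.7143) = 7

7


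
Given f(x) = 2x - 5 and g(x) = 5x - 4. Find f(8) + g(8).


f(8) = 11
g(8) = 36
Sum = 47

47


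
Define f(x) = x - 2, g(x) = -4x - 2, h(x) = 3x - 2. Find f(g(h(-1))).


h(-1) = -5
g(-5) = 18
f(18) = 16

16


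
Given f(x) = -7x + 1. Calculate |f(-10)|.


f(-10) = 71
|71| = 71

71


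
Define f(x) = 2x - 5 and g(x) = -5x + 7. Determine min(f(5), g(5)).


f(5) = 5
g(5) = -18
min = -18

-18


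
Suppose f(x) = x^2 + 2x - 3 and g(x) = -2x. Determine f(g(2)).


g(2) = -4
f(-4) = 1*(-4)^2 + 2*(-4) - 3 = 5

5


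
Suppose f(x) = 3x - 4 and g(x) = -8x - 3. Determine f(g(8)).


-205


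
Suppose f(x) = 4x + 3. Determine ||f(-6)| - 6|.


15


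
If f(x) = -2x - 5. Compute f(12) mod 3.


f(12) = -29
-29 mod 3 = 1

1


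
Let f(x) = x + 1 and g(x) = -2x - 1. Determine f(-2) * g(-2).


f(-2) = -1
g(-2) = 3
Product = -3

-3


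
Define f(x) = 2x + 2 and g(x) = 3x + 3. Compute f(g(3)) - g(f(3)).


f(g(3)) = 26
g(f(3)) = 27
Difference = -1

-1


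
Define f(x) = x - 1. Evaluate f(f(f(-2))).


f(-2) = -3
f(-3) = -4
f(-4) = -5

-5


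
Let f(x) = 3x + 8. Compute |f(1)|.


f(1) = 11
|11| = 11

11


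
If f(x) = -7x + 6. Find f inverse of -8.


Solve -7x + 6 = -8
x = (-8 - 6) / (-7) = 2

2


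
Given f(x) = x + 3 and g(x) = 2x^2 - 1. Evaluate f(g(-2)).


10


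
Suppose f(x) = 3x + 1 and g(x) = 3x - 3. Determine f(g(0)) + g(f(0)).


f(g(0)) = -8
g(f(0)) = 0
Sum = -8

-8


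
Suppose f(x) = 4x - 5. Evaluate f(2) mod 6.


f(2) = 3
3 mod 6 = 3

3


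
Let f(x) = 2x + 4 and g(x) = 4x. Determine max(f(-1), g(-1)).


f(-1) = 2
g(-1) = -4
max = 2

2


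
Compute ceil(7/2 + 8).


7/2 = 3.5
3.5 + 8 = 11.5
ceil(11.5) = 12

12


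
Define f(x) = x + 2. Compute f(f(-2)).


f(-2) = 0
f(0) = 2

2


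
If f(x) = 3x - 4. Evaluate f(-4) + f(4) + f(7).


f(-4) = -16
f(4) = 8
f(7) = 17
Sum = 9

9


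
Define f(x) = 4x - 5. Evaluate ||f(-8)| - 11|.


f(-8) = -37
|-37| = 37
|37 - 11| = 26

26


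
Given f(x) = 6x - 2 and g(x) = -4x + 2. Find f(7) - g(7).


f(7) = 40
g(7) = -26
Difference = 66

66


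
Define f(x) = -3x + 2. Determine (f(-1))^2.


f(-1) = 5
(5)^2 = 25

25


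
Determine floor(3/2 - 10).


3/2 = 1.5
1.5 - 10 = -8.5
floor(-8.5) = -9

-9


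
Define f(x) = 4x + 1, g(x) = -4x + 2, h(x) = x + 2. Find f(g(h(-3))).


h(-3) = -1
g(-1) = 6
f(6) = 25

25


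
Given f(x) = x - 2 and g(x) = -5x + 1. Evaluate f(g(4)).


-21


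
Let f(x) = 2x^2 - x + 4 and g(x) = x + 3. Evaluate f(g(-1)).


10


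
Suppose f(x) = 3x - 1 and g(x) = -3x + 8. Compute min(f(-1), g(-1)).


-4


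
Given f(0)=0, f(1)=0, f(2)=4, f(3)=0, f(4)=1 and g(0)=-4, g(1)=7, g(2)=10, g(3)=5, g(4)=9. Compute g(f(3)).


f(3) = 0
g(0) = -4

-4


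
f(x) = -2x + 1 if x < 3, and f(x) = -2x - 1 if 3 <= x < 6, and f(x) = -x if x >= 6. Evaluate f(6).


6 satisfies x >= 6
f(6) = -6

-6


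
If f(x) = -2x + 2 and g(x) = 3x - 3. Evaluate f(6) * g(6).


f(6) = -10
g(6) = 15
Product = -150

-150


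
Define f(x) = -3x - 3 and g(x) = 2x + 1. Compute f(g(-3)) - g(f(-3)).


f(g(-3)) = 12
g(f(-3)) = 13
Difference = -1

-1


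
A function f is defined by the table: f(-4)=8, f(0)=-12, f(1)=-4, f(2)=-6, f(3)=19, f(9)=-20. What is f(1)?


Reading from the table at x = 1

-4


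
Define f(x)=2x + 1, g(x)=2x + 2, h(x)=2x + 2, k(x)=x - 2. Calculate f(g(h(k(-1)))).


k(-1) = -3
h(-3) = -4
g(-4) = -6
f(-6) = -11

-11


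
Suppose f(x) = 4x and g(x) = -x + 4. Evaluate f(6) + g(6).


f(6) = 24
g(6) = -2
Sum = 22

22


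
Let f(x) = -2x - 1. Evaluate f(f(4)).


f(4) = -9
f(-9) = 17

17


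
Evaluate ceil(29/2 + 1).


29/2 = 14.5
14.5 + 1 = 15.5
ceil(15.5) = 16

16


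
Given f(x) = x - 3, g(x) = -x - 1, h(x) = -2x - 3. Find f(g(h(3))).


h(3) = -9
g(-9) = 8
f(8) = 5

5


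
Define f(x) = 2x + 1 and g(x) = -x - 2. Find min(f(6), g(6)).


f(6) = 13
g(6) = -8
min = -8

-8


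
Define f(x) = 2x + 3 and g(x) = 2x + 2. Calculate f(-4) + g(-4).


f(-4) = -5
g(-4) = -6
Sum = -11

-11


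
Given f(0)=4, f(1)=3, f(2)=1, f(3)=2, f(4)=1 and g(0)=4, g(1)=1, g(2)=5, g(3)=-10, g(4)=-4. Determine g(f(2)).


f(2) = 1
g(1) = 1

1


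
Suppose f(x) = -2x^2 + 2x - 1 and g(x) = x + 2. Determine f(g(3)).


g(3) = 5
f(5) = (-2)*(5)^2 + 2*(5) - 1 = -41

-41


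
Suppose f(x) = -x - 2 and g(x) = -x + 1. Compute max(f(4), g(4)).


-3


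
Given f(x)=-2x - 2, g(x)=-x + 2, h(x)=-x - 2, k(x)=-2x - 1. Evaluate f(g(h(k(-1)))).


k(-1) = 1
h(1) = -3
g(-3) = 5
f(5) = -12

-12


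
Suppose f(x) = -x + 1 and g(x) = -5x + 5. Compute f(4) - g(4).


f(4) = -3
g(4) = -15
Difference = 12

12


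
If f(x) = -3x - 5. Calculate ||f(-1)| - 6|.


f(-1) = -2
|-2| = 2
|2 - 6| = 4

4


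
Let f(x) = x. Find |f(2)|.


f(2) = 2
|2| = 2

2


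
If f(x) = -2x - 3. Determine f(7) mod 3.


1


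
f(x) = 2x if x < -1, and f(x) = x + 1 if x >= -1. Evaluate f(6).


6 satisfies x >= -1
f(6) = 7

7


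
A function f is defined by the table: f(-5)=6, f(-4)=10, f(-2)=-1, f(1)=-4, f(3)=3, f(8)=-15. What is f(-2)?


Reading from the table at x = -2

-1


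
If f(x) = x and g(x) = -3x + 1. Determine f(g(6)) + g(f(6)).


f(g(6)) = -17
g(f(6)) = -17
Sum = -34

-34


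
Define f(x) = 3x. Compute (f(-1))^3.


f(-1) = -3
(-3)^3 = -27

-27


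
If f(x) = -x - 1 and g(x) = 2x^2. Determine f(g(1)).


g(1) = 2
f(2) = -3

-3


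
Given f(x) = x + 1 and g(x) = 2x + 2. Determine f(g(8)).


g(8) = 18
f(18) = 19

19


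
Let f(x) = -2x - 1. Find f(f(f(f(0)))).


f(0) = -1
f(-1) = 1
f(1) = -3
f(-3) = 5

5


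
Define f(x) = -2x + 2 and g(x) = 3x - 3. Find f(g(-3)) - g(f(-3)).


f(g(-3)) = 26
g(f(-3)) = 21
Difference = 5

5


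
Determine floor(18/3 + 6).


18/3 = 6
6 + 6 = 12
floor(12) = 12

12


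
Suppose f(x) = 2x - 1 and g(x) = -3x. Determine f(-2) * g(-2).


-30


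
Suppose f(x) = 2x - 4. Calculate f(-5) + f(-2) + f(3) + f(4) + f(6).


f(-5) = -14
f(-2) = -8
f(3) = 2
f(4) = 4
f(6) = 8
Sum = -8

-8


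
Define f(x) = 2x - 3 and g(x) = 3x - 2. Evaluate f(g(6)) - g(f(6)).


f(g(6)) = 29
g(f(6)) = 25
Difference = 4

4


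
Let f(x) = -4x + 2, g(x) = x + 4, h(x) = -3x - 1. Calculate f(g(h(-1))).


h(-1) = 2
g(2) = 6
f(6) = -22

-22


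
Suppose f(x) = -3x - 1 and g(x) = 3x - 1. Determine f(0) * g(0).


f(0) = -1
g(0) = -1
Product = 1

1


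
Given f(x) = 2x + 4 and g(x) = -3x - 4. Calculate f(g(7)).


g(7) = -25
f(-25) = -46

-46


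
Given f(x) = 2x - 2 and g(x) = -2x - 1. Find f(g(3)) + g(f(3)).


f(g(3)) = -16
g(f(3)) = -9
Sum = -25

-25


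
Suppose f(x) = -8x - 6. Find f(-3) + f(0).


f(-3) = 18
f(0) = -6
Sum = 12

12


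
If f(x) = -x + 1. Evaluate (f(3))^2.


f(3) = -2
(-2)^2 = 4

4


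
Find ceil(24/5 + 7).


24/5 = 4.8
4.8 + 7 = 11.8
ceil(11.8) = 12

12


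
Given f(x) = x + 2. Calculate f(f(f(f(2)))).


10


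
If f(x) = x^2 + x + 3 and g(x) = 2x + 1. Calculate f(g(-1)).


g(-1) = -1
f(-1) = 1*(-1)^2 + 1*(-1) + 3 = 3

3


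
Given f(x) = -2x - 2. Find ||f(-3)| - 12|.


f(-3) = 4
|4| = 4
|4 - 12| = 8

8


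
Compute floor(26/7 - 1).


26/7 = 3.7143
3.7143 - 1 = 2.7143
floor(2.7143) = 2

2


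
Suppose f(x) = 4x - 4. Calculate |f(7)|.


f(7) = 24
|24| = 24

24


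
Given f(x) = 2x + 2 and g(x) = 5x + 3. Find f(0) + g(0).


f(0) = 2
g(0) = 3
Sum = 5

5


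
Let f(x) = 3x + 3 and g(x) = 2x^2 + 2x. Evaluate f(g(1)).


g(1) = 4
f(4) = 15

15


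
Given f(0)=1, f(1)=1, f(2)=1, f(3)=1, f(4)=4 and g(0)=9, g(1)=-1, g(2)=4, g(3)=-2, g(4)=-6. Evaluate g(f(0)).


f(0) = 1
g(1) = -1

-1


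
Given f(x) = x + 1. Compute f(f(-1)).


f(-1) = 0
f(0) = 1

1


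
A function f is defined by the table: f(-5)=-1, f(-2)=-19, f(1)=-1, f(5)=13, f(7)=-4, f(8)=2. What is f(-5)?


Reading from the table at x = -5

-1
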